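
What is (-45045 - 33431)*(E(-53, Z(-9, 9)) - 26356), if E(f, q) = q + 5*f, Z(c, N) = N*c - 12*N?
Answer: 2103941560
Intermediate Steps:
Z(c, N) = -12*N + N*c
(-45045 - 33431)*(E(-53, Z(-9, 9)) - 26356) = (-45045 - 33431)*((9*(-12 - 9) + 5*(-53)) - 26356) = -78476*((9*(-21) - 265) - 26356) = -78476*((-189 - 265) - 26356) = -78476*(-454 - 26356) = -78476*(-26810) = 2103941560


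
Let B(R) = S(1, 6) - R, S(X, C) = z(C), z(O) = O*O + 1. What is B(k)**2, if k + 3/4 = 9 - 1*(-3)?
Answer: 10609/16 ≈ 663.06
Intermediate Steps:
z(O) = 1 + O**2 (z(O) = O**2 + 1 = 1 + O**2)
S(X, C) = 1 + C**2
k = 45/4 (k = -3/4 + (9 - 1*(-3)) = -3/4 + (9 + 3) = -3/4 + 12 = 45/4 ≈ 11.250)
B(R) = 37 - R (B(R) = (1 + 6**2) - R = (1 + 36) - R = 37 - R)
B(k)**2 = (37 - 1*45/4)**2 = (37 - 45/4)**2 = (103/4)**2 = 10609/16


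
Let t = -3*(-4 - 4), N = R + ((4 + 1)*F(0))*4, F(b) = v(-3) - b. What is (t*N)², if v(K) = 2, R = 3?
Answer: 1065024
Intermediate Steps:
F(b) = 2 - b
N = 43 (N = 3 + ((4 + 1)*(2 - 1*0))*4 = 3 + (5*(2 + 0))*4 = 3 + (5*2)*4 = 3 + 10*4 = 3 + 40 = 43)
t = 24 (t = -3*(-8) = 24)
(t*N)² = (24*43)² = 1032² = 1065024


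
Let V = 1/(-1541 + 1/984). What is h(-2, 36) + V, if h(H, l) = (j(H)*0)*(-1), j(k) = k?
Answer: -984/1516343 ≈ -0.00064893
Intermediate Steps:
h(H, l) = 0 (h(H, l) = (H*0)*(-1) = 0*(-1) = 0)
V = -984/1516343 (V = 1/(-1541 + 1/984) = 1/(-1516343/984) = -984/1516343 ≈ -0.00064893)
h(-2, 36) + V = 0 - 984/1516343 = -984/1516343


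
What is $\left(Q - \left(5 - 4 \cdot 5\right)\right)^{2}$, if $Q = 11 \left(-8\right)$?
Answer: $5329$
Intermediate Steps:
$Q = -88$
$\left(Q - \left(5 - 4 \cdot 5\right)\right)^{2} = \left(-88 - \left(5 - 4 \cdot 5\right)\right)^{2} = \left(-88 + \left(1 \cdot 20 - 5\right)\right)^{2} = \left(-88 + \left(20 - 5\right)\right)^{2} = \left(-88 + 15\right)^{2} = \left(-73\right)^{2} = 5329$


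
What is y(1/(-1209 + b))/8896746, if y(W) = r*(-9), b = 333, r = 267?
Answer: -801/2965582 ≈ -0.00027010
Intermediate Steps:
y(W) = -2403 (y(W) = 267*(-9) = -2403)
y(1/(-1209 + b))/8896746 = -2403/8896746 = -2403*1/8896746 = -801/2965582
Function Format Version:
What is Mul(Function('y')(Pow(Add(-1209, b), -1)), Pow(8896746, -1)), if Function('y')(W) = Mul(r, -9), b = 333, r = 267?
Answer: Rational(-801, 2965582) ≈ -0.00027010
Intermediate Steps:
Function('y')(W) = -2403 (Function('y')(W) = Mul(267, -9) = -2403)
Mul(Function('y')(Pow(Add(-1209, b), -1)), Pow(8896746, -1)) = Mul(-2403, Pow(8896746, -1)) = Mul(-2403, Rational(1, 8896746)) = Rational(-801, 2965582)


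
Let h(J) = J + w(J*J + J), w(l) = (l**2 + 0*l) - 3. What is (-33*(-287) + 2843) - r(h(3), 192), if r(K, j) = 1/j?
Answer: 2364287/192 ≈ 12314.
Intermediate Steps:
w(l) = -3 + l**2 (w(l) = (l**2 + 0) - 3 = l**2 - 3 = -3 + l**2)
h(J) = -3 + J + (J + J**2)**2 (h(J) = J + (-3 + (J*J + J)**2) = J + (-3 + (J**2 + J)**2) = J + (-3 + (J + J**2)**2) = -3 + J + (J + J**2)**2)
(-33*(-287) + 2843) - r(h(3), 192) = (-33*(-287) + 2843) - 1/192 = (9471 + 2843) - 1*1/192 = 12314 - 1/192 = 2364287/192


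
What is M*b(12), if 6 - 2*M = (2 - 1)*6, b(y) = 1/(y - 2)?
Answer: 0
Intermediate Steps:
b(y) = 1/(-2 + y)
M = 0 (M = 3 - (2 - 1)*6/2 = 3 - 6/2 = 3 - ½*6 = 3 - 3 = 0)
M*b(12) = 0/(-2 + 12) = 0/10 = 0*(⅒) = 0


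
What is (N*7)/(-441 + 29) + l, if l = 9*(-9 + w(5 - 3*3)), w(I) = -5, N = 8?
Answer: -12992/103 ≈ -126.14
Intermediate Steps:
l = -126 (l = 9*(-9 - 5) = 9*(-14) = -126)
(N*7)/(-441 + 29) + l = (8*7)/(-441 + 29) - 126 = 56/(-412) - 126 = 56*(-1/412) - 126 = -14/103 - 126 = -12992/103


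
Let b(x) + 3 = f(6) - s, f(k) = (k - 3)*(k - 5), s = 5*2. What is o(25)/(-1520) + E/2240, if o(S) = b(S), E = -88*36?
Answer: -7489/5320 ≈ -1.4077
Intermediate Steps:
s = 10
f(k) = (-5 + k)*(-3 + k) (f(k) = (-3 + k)*(-5 + k) = (-5 + k)*(-3 + k))
E = -3168
b(x) = -10 (b(x) = -3 + ((15 + 6² - 8*6) - 1*10) = -3 + ((15 + 36 - 48) - 10) = -3 + (3 - 10) = -3 - 7 = -10)
o(S) = -10
o(25)/(-1520) + E/2240 = -10/(-1520) - 3168/2240 = -10*(-1/1520) - 3168*1/2240 = 1/152 - 99/70 = -7489/5320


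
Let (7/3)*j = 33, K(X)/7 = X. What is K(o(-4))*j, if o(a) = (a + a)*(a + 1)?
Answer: 2376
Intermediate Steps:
o(a) = 2*a*(1 + a) (o(a) = (2*a)*(1 + a) = 2*a*(1 + a))
K(X) = 7*X
j = 99/7 (j = (3/7)*33 = 99/7 ≈ 14.143)
K(o(-4))*j = (7*(2*(-4)*(1 - 4)))*(99/7) = (7*(2*(-4)*(-3)))*(99/7) = (7*24)*(99/7) = 168*(99/7) = 2376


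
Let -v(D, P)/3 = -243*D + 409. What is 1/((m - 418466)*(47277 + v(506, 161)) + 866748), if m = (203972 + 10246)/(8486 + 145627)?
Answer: -51371/8919554080632012 ≈ -5.7594e-12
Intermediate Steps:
v(D, P) = -1227 + 729*D (v(D, P) = -3*(-243*D + 409) = -3*(409 - 243*D) = -1227 + 729*D)
m = 71406/51371 (m = 214218/154113 = 214218*(1/154113) = 71406/51371 ≈ 1.3900)
1/((m - 418466)*(47277 + v(506, 161)) + 866748) = 1/((71406/51371 - 418466)*(47277 + (-1227 + 729*506)) + 866748) = 1/(-21496945480*(47277 + (-1227 + 368874))/51371 + 866748) = 1/(-21496945480*(47277 + 367647)/51371 + 866748) = 1/(-21496945480/51371*414924 + 866748) = 1/(-8919598606343520/51371 + 866748) = 1/(-8919554080632012/51371) = -51371/8919554080632012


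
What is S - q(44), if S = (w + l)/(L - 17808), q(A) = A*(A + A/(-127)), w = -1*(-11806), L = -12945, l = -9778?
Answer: -2500673788/1301877 ≈ -1920.8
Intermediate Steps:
w = 11806
q(A) = 126*A²/127 (q(A) = A*(A + A*(-1/127)) = A*(A - A/127) = A*(126*A/127) = 126*A²/127)
S = -676/10251 (S = (11806 - 9778)/(-12945 - 17808) = 2028/(-30753) = 2028*(-1/30753) = -676/10251 ≈ -0.065945)
S - q(44) = -676/10251 - 126*44²/127 = -676/10251 - 126*1936/127 = -676/10251 - 1*243936/127 = -676/10251 - 243936/127 = -2500673788/1301877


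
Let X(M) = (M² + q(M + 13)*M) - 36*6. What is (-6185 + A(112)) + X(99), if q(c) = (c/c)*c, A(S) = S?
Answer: 14600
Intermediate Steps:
q(c) = c (q(c) = 1*c = c)
X(M) = -216 + M² + M*(13 + M) (X(M) = (M² + (M + 13)*M) - 36*6 = (M² + (13 + M)*M) - 216 = (M² + M*(13 + M)) - 216 = -216 + M² + M*(13 + M))
(-6185 + A(112)) + X(99) = (-6185 + 112) + (-216 + 99² + 99*(13 + 99)) = -6073 + (-216 + 9801 + 99*112) = -6073 + (-216 + 9801 + 11088) = -6073 + 20673 = 14600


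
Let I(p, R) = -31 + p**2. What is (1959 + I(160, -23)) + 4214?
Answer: 31742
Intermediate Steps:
(1959 + I(160, -23)) + 4214 = (1959 + (-31 + 160**2)) + 4214 = (1959 + (-31 + 25600)) + 4214 = (1959 + 25569) + 4214 = 27528 + 4214 = 31742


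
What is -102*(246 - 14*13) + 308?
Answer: -6220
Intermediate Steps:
-102*(246 - 14*13) + 308 = -102*(246 - 182) + 308 = -102*64 + 308 = -6528 + 308 = -6220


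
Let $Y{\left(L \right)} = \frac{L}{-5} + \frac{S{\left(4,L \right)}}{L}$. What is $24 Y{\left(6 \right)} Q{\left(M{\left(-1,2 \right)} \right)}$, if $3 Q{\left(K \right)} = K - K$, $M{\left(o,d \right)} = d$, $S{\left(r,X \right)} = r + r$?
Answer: $0$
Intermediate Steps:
$S{\left(r,X \right)} = 2 r$
$Y{\left(L \right)} = \frac{8}{L} - \frac{L}{5}$ ($Y{\left(L \right)} = \frac{L}{-5} + \frac{2 \cdot 4}{L} = L \left(- \frac{1}{5}\right) + \frac{8}{L} = - \frac{L}{5} + \frac{8}{L} = \frac{8}{L} - \frac{L}{5}$)
$Q{\left(K \right)} = 0$ ($Q{\left(K \right)} = \frac{K - K}{3} = \frac{1}{3} \cdot 0 = 0$)
$24 Y{\left(6 \right)} Q{\left(M{\left(-1,2 \right)} \right)} = 24 \left(\frac{8}{6} - \frac{6}{5}\right) 0 = 24 \left(8 \cdot \frac{1}{6} - \frac{6}{5}\right) 0 = 24 \left(\frac{4}{3} - \frac{6}{5}\right) 0 = 24 \cdot \frac{2}{15} \cdot 0 = \frac{16}{5} \cdot 0 = 0$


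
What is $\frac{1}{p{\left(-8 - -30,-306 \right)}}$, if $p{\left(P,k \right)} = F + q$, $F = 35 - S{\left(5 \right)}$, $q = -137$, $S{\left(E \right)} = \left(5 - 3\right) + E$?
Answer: $- \frac{1}{109} \approx -0.0091743$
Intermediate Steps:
$S{\left(E \right)} = 2 + E$
$F = 28$ ($F = 35 - \left(2 + 5\right) = 35 - 7 = 28$)
$p{\left(P,k \right)} = -109$ ($p{\left(P,k \right)} = 28 - 137 = -109$)
$\frac{1}{p{\left(-8 - -30,-306 \right)}} = \frac{1}{-109} = - \frac{1}{109}$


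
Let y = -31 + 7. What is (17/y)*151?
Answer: -2567/24 ≈ -106.96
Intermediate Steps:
y = -24
(17/y)*151 = (17/(-24))*151 = (17*(-1/24))*151 = -17/24*151 = -2567/24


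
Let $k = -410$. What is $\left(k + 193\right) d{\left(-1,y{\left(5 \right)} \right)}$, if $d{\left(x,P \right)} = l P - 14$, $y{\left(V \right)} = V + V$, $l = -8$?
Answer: $20398$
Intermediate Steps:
$y{\left(V \right)} = 2 V$
$d{\left(x,P \right)} = -14 - 8 P$ ($d{\left(x,P \right)} = - 8 P - 14 = -14 - 8 P$)
$\left(k + 193\right) d{\left(-1,y{\left(5 \right)} \right)} = \left(-410 + 193\right) \left(-14 - 8 \cdot 2 \cdot 5\right) = - 217 \left(-14 - 80\right) = \left(-217\right) \left(-94\right) = 20398$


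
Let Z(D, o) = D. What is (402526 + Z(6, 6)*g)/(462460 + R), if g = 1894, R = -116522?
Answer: 206945/172969 ≈ 1.1964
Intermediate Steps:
(402526 + Z(6, 6)*g)/(462460 + R) = (402526 + 6*1894)/(462460 - 116522) = (402526 + 11364)/345938 = 413890*(1/345938) = 206945/172969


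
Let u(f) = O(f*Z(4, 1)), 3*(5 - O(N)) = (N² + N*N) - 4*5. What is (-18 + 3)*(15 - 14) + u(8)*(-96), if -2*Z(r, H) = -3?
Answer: 8081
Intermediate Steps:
Z(r, H) = 3/2 (Z(r, H) = -½*(-3) = 3/2)
O(N) = 35/3 - 2*N²/3 (O(N) = 5 - ((N² + N*N) - 4*5)/3 = 5 - ((N² + N²) - 20)/3 = 5 - (2*N² - 20)/3 = 5 - (-20 + 2*N²)/3 = 5 + (20/3 - 2*N²/3) = 35/3 - 2*N²/3)
u(f) = 35/3 - 3*f²/2 (u(f) = 35/3 - 2*9*f²/4/3 = 35/3 - 3*f²/2)
(-18 + 3)*(15 - 14) + u(8)*(-96) = (-18 + 3)*(15 - 14) + (35/3 - 3/2*8²)*(-96) = -15*1 + (35/3 - 3/2*64)*(-96) = -15 + (35/3 - 96)*(-96) = -15 - 253/3*(-96) = -15 + 8096 = 8081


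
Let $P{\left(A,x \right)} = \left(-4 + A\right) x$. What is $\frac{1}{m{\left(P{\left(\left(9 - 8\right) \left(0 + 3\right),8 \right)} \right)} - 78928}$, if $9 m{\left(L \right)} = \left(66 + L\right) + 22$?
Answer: $- \frac{9}{710272} \approx -1.2671 \cdot 10^{-5}$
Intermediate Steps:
$P{\left(A,x \right)} = x \left(-4 + A\right)$
$m{\left(L \right)} = \frac{88}{9} + \frac{L}{9}$ ($m{\left(L \right)} = \frac{\left(66 + L\right) + 22}{9} = \frac{88 + L}{9} = \frac{88}{9} + \frac{L}{9}$)
$\frac{1}{m{\left(P{\left(\left(9 - 8\right) \left(0 + 3\right),8 \right)} \right)} - 78928} = \frac{1}{\left(\frac{88}{9} + \frac{8 \left(-4 + \left(9 - 8\right) \left(0 + 3\right)\right)}{9}\right) - 78928} = \frac{1}{\left(\frac{88}{9} + \frac{8 \left(-4 + 1 \cdot 3\right)}{9}\right) - 78928} = \frac{1}{\left(\frac{88}{9} + \frac{8 \left(-4 + 3\right)}{9}\right) - 78928} = \frac{1}{\left(\frac{88}{9} + \frac{8 \left(-1\right)}{9}\right) - 78928} = \frac{1}{\left(\frac{88}{9} + \frac{1}{9} \left(-8\right)\right) - 78928} = \frac{1}{\left(\frac{88}{9} - \frac{8}{9}\right) - 78928} = \frac{1}{\frac{80}{9} - 78928} = \frac{1}{- \frac{710272}{9}} = - \frac{9}{710272}$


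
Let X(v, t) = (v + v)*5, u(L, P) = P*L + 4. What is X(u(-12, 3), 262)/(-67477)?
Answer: 320/67477 ≈ 0.0047424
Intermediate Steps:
u(L, P) = 4 + L*P (u(L, P) = L*P + 4 = 4 + L*P)
X(v, t) = 10*v (X(v, t) = (2*v)*5 = 10*v)
X(u(-12, 3), 262)/(-67477) = (10*(4 - 12*3))/(-67477) = (10*(4 - 36))*(-1/67477) = (10*(-32))*(-1/67477) = -320*(-1/67477) = 320/67477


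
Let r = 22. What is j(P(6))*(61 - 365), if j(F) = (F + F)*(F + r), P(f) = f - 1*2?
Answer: -63232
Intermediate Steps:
P(f) = -2 + f (P(f) = f - 2 = -2 + f)
j(F) = 2*F*(22 + F) (j(F) = (F + F)*(F + 22) = (2*F)*(22 + F) = 2*F*(22 + F))
j(P(6))*(61 - 365) = (2*(-2 + 6)*(22 + (-2 + 6)))*(61 - 365) = (2*4*(22 + 4))*(-304) = (2*4*26)*(-304) = 208*(-304) = -63232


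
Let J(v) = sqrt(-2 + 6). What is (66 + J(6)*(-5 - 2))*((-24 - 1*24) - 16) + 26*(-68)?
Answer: -5096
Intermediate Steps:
J(v) = 2 (J(v) = sqrt(4) = 2)
(66 + J(6)*(-5 - 2))*((-24 - 1*24) - 16) + 26*(-68) = (66 + 2*(-5 - 2))*((-24 - 1*24) - 16) + 26*(-68) = (66 + 2*(-7))*((-24 - 24) - 16) - 1768 = (66 - 14)*(-48 - 16) - 1768 = 52*(-64) - 1768 = -3328 - 1768 = -5096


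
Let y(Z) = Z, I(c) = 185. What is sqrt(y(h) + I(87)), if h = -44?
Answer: sqrt(141) ≈ 11.874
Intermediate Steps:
sqrt(y(h) + I(87)) = sqrt(-44 + 185) = sqrt(141)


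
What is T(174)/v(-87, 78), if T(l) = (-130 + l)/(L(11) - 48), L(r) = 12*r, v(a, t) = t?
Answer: 11/1638 ≈ 0.0067155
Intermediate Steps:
T(l) = -65/42 + l/84 (T(l) = (-130 + l)/(12*11 - 48) = (-130 + l)/(132 - 48) = (-130 + l)/84 = (-130 + l)*(1/84) = -65/42 + l/84)
T(174)/v(-87, 78) = (-65/42 + (1/84)*174)/78 = (-65/42 + 29/14)*(1/78) = (11/21)*(1/78) = 11/1638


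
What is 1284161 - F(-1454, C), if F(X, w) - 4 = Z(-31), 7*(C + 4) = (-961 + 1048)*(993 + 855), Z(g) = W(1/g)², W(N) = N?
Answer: 1234074876/961 ≈ 1.2842e+6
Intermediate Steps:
Z(g) = g⁻² (Z(g) = (1/g)² = g⁻²)
C = 22964 (C = -4 + ((-961 + 1048)*(993 + 855))/7 = -4 + (87*1848)/7 = -4 + (⅐)*160776 = -4 + 22968 = 22964)
F(X, w) = 3845/961 (F(X, w) = 4 + (-31)⁻² = 4 + 1/961 = 3845/961)
1284161 - F(-1454, C) = 1284161 - 1*3845/961 = 1284161 - 3845/961 = 1234074876/961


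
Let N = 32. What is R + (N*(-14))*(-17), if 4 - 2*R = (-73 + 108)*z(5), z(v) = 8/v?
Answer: 7590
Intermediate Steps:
R = -26 (R = 2 - (-73 + 108)*8/5/2 = 2 - 35*8*(⅕)/2 = 2 - 35*8/(2*5) = 2 - ½*56 = 2 - 28 = -26)
R + (N*(-14))*(-17) = -26 + (32*(-14))*(-17) = -26 - 448*(-17) = -26 + 7616 = 7590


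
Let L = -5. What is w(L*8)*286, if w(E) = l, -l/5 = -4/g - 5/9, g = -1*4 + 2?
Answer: -18590/9 ≈ -2065.6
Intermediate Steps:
g = -2 (g = -4 + 2 = -2)
l = -65/9 (l = -5*(-4/(-2) - 5/9) = -5*(-4*(-1/2) - 5*1/9) = -5*(2 - 5/9) = -5*13/9 = -65/9 ≈ -7.2222)
w(E) = -65/9
w(L*8)*286 = -65/9*286 = -18590/9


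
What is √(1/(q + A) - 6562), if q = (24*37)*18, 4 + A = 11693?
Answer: 5*I*√201005851857/27673 ≈ 81.006*I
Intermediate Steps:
A = 11689 (A = -4 + 11693 = 11689)
q = 15984 (q = 888*18 = 15984)
√(1/(q + A) - 6562) = √(1/(15984 + 11689) - 6562) = √(1/27673 - 6562) = √(-181590225/27673) = 5*I*√201005851857/27673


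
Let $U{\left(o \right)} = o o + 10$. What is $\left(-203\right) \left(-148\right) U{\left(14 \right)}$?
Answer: $6189064$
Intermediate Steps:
$U{\left(o \right)} = 10 + o^{2}$ ($U{\left(o \right)} = o^{2} + 10 = 10 + o^{2}$)
$\left(-203\right) \left(-148\right) U{\left(14 \right)} = \left(-203\right) \left(-148\right) \left(10 + 14^{2}\right) = 30044 \left(10 + 196\right) = 30044 \cdot 206 = 6189064$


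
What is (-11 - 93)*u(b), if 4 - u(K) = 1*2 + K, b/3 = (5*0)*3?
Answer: -208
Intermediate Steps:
b = 0 (b = 3*((5*0)*3) = 3*(0*3) = 3*0 = 0)
u(K) = 2 - K (u(K) = 4 - (1*2 + K) = 4 - (2 + K) = 4 + (-2 - K) = 2 - K)
(-11 - 93)*u(b) = (-11 - 93)*(2 - 1*0) = -104*(2 + 0) = -104*2 = -208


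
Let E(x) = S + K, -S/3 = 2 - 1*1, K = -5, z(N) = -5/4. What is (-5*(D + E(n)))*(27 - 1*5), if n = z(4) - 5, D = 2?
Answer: 660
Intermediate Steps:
z(N) = -5/4 (z(N) = -5*¼ = -5/4)
n = -25/4 (n = -5/4 - 5 = -25/4 ≈ -6.2500)
S = -3 (S = -3*(2 - 1*1) = -3*(2 - 1) = -3*1 = -3)
E(x) = -8 (E(x) = -3 - 5 = -8)
(-5*(D + E(n)))*(27 - 1*5) = (-5*(2 - 8))*(27 - 1*5) = (-5*(-6))*(27 - 5) = 30*22 = 660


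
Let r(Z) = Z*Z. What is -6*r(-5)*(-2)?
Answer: 300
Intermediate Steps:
r(Z) = Z²
-6*r(-5)*(-2) = -6*(-5)²*(-2) = -6*25*(-2) = -150*(-2) = 300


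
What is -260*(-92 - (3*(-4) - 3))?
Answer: 20020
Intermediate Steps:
-260*(-92 - (3*(-4) - 3)) = -260*(-92 - (-12 - 3)) = -260*(-92 - 1*(-15)) = -260*(-92 + 15) = -260*(-77) = 20020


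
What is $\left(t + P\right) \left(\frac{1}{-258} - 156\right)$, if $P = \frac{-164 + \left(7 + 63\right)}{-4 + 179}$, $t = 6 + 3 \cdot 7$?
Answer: $- \frac{186393119}{45150} \approx -4128.3$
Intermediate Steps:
$t = 27$ ($t = 6 + 21 = 27$)
$P = - \frac{94}{175}$ ($P = \frac{-164 + 70}{175} = \left(-94\right) \frac{1}{175} = - \frac{94}{175} \approx -0.53714$)
$\left(t + P\right) \left(\frac{1}{-258} - 156\right) = \left(27 - \frac{94}{175}\right) \left(\frac{1}{-258} - 156\right) = \frac{4631 \left(- \frac{1}{258} - 156\right)}{175} = \frac{4631}{175} \left(- \frac{40249}{258}\right) = - \frac{186393119}{45150}$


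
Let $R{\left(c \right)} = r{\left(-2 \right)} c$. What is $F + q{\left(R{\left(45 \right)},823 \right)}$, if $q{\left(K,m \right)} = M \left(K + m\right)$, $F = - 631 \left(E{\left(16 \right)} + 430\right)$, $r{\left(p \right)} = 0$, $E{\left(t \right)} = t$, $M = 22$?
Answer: $-263320$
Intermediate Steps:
$F = -281426$ ($F = - 631 \left(16 + 430\right) = \left(-631\right) 446 = -281426$)
$R{\left(c \right)} = 0$ ($R{\left(c \right)} = 0 c = 0$)
$q{\left(K,m \right)} = 22 K + 22 m$ ($q{\left(K,m \right)} = 22 \left(K + m\right) = 22 K + 22 m$)
$F + q{\left(R{\left(45 \right)},823 \right)} = -281426 + \left(22 \cdot 0 + 22 \cdot 823\right) = -281426 + \left(0 + 18106\right) = -281426 + 18106 = -263320$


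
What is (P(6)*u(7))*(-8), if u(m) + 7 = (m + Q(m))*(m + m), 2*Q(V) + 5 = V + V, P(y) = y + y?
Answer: -14784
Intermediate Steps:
P(y) = 2*y
Q(V) = -5/2 + V (Q(V) = -5/2 + (V + V)/2 = -5/2 + (2*V)/2 = -5/2 + V)
u(m) = -7 + 2*m*(-5/2 + 2*m) (u(m) = -7 + (m + (-5/2 + m))*(m + m) = -7 + (-5/2 + 2*m)*(2*m) = -7 + 2*m*(-5/2 + 2*m))
(P(6)*u(7))*(-8) = ((2*6)*(-7 - 5*7 + 4*7**2))*(-8) = (12*(-7 - 35 + 4*49))*(-8) = (12*(-7 - 35 + 196))*(-8) = (12*154)*(-8) = 1848*(-8) = -14784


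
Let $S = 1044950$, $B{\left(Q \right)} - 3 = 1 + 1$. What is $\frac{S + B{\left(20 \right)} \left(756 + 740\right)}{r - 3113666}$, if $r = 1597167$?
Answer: $- \frac{1052430}{1516499} \approx -0.69399$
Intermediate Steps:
$B{\left(Q \right)} = 5$ ($B{\left(Q \right)} = 3 + \left(1 + 1\right) = 3 + 2 = 5$)
$\frac{S + B{\left(20 \right)} \left(756 + 740\right)}{r - 3113666} = \frac{1044950 + 5 \left(756 + 740\right)}{1597167 - 3113666} = \frac{1044950 + 5 \cdot 1496}{-1516499} = \left(1044950 + 7480\right) \left(- \frac{1}{1516499}\right) = 1052430 \left(- \frac{1}{1516499}\right) = - \frac{1052430}{1516499}$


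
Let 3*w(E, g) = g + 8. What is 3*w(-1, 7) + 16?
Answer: 31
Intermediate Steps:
w(E, g) = 8/3 + g/3 (w(E, g) = (g + 8)/3 = (8 + g)/3 = 8/3 + g/3)
3*w(-1, 7) + 16 = 3*(8/3 + (⅓)*7) + 16 = 3*(8/3 + 7/3) + 16 = 3*5 + 16 = 15 + 16 = 31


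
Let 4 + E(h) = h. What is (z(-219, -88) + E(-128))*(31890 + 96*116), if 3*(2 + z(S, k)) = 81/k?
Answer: -254262147/44 ≈ -5.7787e+6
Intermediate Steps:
E(h) = -4 + h
z(S, k) = -2 + 27/k (z(S, k) = -2 + (81/k)/3 = -2 + 27/k)
(z(-219, -88) + E(-128))*(31890 + 96*116) = ((-2 + 27/(-88)) + (-4 - 128))*(31890 + 96*116) = ((-2 + 27*(-1/88)) - 132)*(31890 + 11136) = ((-2 - 27/88) - 132)*43026 = (-203/88 - 132)*43026 = -11819/88*43026 = -254262147/44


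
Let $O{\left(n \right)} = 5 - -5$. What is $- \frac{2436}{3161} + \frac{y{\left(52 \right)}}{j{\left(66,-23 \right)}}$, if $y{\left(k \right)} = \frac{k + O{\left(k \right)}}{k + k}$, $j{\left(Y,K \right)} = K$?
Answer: $- \frac{103843}{130364} \approx -0.79656$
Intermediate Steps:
$O{\left(n \right)} = 10$ ($O{\left(n \right)} = 5 + 5 = 10$)
$y{\left(k \right)} = \frac{10 + k}{2 k}$ ($y{\left(k \right)} = \frac{k + 10}{k + k} = \frac{10 + k}{2 k}$)
$- \frac{2436}{3161} + \frac{y{\left(52 \right)}}{j{\left(66,-23 \right)}} = - \frac{2436}{3161} + \frac{\frac{1}{2} \cdot \frac{1}{52} \left(10 + 52\right)}{-23} = \left(-2436\right) \frac{1}{3161} + \frac{1}{2} \cdot \frac{1}{52} \cdot 62 \left(- \frac{1}{23}\right) = - \frac{84}{109} + \frac{31}{52} \left(- \frac{1}{23}\right) = - \frac{84}{109} - \frac{31}{1196} = - \frac{103843}{130364}$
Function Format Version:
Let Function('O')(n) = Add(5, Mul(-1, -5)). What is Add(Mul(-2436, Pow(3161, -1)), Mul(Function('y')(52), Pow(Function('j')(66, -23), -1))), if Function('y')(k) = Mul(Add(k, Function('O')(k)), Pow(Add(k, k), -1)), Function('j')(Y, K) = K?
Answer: Rational(-103843, 130364) ≈ -0.79656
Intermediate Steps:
Function('O')(n) = 10 (Function('O')(n) = Add(5, 5) = 10)
Function('y')(k) = Mul(Rational(1, 2), Pow(k, -1), Add(10, k)) (Function('y')(k) = Mul(Add(k, 10), Pow(Add(k, k), -1)) = Mul(Add(10, k), Pow(Mul(2, k), -1)) = Mul(Add(10, k), Mul(Rational(1, 2), Pow(k, -1))) = Mul(Rational(1, 2), Pow(k, -1), Add(10, k)))
Add(Mul(-2436, Pow(3161, -1)), Mul(Function('y')(52), Pow(Function('j')(66, -23), -1))) = Add(Mul(-2436, Pow(3161, -1)), Mul(Mul(Rational(1, 2), Pow(52, -1), Add(10, 52)), Pow(-23, -1))) = Add(Mul(-2436, Rational(1, 3161)), Mul(Mul(Rational(1, 2), Rational(1, 52), 62), Rational(-1, 23))) = Add(Rational(-84, 109), Mul(Rational(31, 52), Rational(-1, 23))) = Add(Rational(-84, 109), Rational(-31, 1196)) = Rational(-103843, 130364)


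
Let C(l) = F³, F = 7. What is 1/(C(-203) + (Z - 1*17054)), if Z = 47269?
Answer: 1/30558 ≈ 3.2725e-5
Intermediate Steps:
C(l) = 343 (C(l) = 7³ = 343)
1/(C(-203) + (Z - 1*17054)) = 1/(343 + (47269 - 1*17054)) = 1/(343 + (47269 - 17054)) = 1/(343 + 30215) = 1/30558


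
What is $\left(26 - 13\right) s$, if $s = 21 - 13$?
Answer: $104$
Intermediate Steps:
$s = 8$ ($s = 21 - 13 = 8$)
$\left(26 - 13\right) s = \left(26 - 13\right) 8 = 13 \cdot 8 = 104$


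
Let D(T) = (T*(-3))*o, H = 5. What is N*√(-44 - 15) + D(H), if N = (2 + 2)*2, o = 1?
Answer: -15 + 8*I*√59 ≈ -15.0 + 61.449*I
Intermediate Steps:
N = 8 (N = 4*2 = 8)
D(T) = -3*T (D(T) = (T*(-3))*1 = -3*T*1 = -3*T)
N*√(-44 - 15) + D(H) = 8*√(-44 - 15) - 3*5 = 8*√(-59) - 15 = 8*(I*√59) - 15 = 8*I*√59 - 15 = -15 + 8*I*√59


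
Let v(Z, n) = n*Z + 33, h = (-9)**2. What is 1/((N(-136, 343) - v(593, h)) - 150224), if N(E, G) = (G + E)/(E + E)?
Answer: -272/53935087 ≈ -5.0431e-6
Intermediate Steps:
h = 81
N(E, G) = (E + G)/(2*E) (N(E, G) = (E + G)/((2*E)) = (E + G)*(1/(2*E)) = (E + G)/(2*E))
v(Z, n) = 33 + Z*n (v(Z, n) = Z*n + 33 = 33 + Z*n)
1/((N(-136, 343) - v(593, h)) - 150224) = 1/(((1/2)*(-136 + 343)/(-136) - (33 + 593*81)) - 150224) = 1/(((1/2)*(-1/136)*207 - (33 + 48033)) - 150224) = 1/((-207/272 - 1*48066) - 150224) = 1/((-207/272 - 48066) - 150224) = 1/(-13074159/272 - 150224) = 1/(-53935087/272) = -272/53935087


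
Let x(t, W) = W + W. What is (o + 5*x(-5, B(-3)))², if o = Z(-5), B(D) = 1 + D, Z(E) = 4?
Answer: 256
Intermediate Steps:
x(t, W) = 2*W
o = 4
(o + 5*x(-5, B(-3)))² = (4 + 5*(2*(1 - 3)))² = (4 + 5*(2*(-2)))² = (4 + 5*(-4))² = (4 - 20)² = (-16)² = 256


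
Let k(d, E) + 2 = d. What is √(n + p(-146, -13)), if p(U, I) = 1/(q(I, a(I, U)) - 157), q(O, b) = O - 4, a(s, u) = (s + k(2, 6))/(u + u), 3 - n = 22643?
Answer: I*√685448814/174 ≈ 150.47*I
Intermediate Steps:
n = -22640 (n = 3 - 1*22643 = 3 - 22643 = -22640)
k(d, E) = -2 + d
a(s, u) = s/(2*u) (a(s, u) = (s + (-2 + 2))/(u + u) = (s + 0)/((2*u)) = s*(1/(2*u)) = s/(2*u))
q(O, b) = -4 + O
p(U, I) = 1/(-161 + I) (p(U, I) = 1/((-4 + I) - 157) = 1/(-161 + I))
√(n + p(-146, -13)) = √(-22640 + 1/(-161 - 13)) = √(-22640 + 1/(-174)) = √(-22640 - 1/174) = √(-3939361/174) = I*√685448814/174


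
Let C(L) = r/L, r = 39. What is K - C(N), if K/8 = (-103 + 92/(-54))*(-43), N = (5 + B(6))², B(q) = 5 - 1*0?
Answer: 97247747/2700 ≈ 36018.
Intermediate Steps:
B(q) = 5 (B(q) = 5 + 0 = 5)
N = 100 (N = (5 + 5)² = 10² = 100)
C(L) = 39/L
K = 972488/27 (K = 8*((-103 + 92/(-54))*(-43)) = 8*((-103 + 92*(-1/54))*(-43)) = 8*((-103 - 46/27)*(-43)) = 8*(-2827/27*(-43)) = 8*(121561/27) = 972488/27 ≈ 36018.)
K - C(N) = 972488/27 - 39/100 = 97247747/2700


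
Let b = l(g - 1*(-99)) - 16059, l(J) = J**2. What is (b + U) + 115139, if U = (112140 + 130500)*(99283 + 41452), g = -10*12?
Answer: 34148039921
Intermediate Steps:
g = -120
U = 34147940400 (U = 242640*140735 = 34147940400)
b = -15618 (b = (-120 - 1*(-99))**2 - 16059 = (-120 + 99)**2 - 16059 = (-21)**2 - 16059 = 441 - 16059 = -15618)
(b + U) + 115139 = (-15618 + 34147940400) + 115139 = 34147924782 + 115139 = 34148039921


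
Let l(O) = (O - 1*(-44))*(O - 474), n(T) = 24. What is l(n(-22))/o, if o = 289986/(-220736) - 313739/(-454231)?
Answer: 1534056550444800/31233569431 ≈ 49116.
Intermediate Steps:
l(O) = (-474 + O)*(44 + O) (l(O) = (O + 44)*(-474 + O) = (44 + O)*(-474 + O) = (-474 + O)*(44 + O))
o = -31233569431/50132567008 (o = 289986*(-1/220736) - 313739*(-1/454231) = -144993/110368 + 313739/454231 = -31233569431/50132567008 ≈ -0.62302)
l(n(-22))/o = (-20856 + 24² - 430*24)/(-31233569431/50132567008) = (-20856 + 576 - 10320)*(-50132567008/31233569431) = -30600*(-50132567008/31233569431) = 1534056550444800/31233569431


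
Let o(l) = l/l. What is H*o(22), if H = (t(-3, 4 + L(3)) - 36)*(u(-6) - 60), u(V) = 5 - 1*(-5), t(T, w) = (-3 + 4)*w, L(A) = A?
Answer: 1450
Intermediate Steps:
o(l) = 1
t(T, w) = w (t(T, w) = 1*w = w)
u(V) = 10 (u(V) = 5 + 5 = 10)
H = 1450 (H = ((4 + 3) - 36)*(10 - 60) = (7 - 36)*(-50) = -29*(-50) = 1450)
H*o(22) = 1450*1 = 1450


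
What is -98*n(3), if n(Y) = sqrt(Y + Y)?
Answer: -98*sqrt(6) ≈ -240.05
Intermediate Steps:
n(Y) = sqrt(2)*sqrt(Y) (n(Y) = sqrt(2*Y) = sqrt(2)*sqrt(Y))
-98*n(3) = -98*sqrt(2)*sqrt(3) = -98*sqrt(6)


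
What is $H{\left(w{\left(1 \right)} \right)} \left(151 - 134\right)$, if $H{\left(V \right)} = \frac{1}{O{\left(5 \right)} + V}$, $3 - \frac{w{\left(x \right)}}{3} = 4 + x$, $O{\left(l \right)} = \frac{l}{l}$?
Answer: $- \frac{17}{5} \approx -3.4$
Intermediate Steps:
$O{\left(l \right)} = 1$
$w{\left(x \right)} = -3 - 3 x$ ($w{\left(x \right)} = 9 - 3 \left(4 + x\right) = 9 - \left(12 + 3 x\right) = -3 - 3 x$)
$H{\left(V \right)} = \frac{1}{1 + V}$
$H{\left(w{\left(1 \right)} \right)} \left(151 - 134\right) = \frac{151 - 134}{1 - 6} = \frac{1}{1 - 6} \cdot 17 = \frac{1}{-5} \cdot 17 = \left(- \frac{1}{5}\right) 17 = - \frac{17}{5}$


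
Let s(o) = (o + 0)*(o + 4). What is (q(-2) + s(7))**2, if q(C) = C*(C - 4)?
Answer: 7921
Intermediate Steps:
s(o) = o*(4 + o)
q(C) = C*(-4 + C)
(q(-2) + s(7))**2 = (-2*(-4 - 2) + 7*(4 + 7))**2 = (-2*(-6) + 7*11)**2 = (12 + 77)**2 = 89**2 = 7921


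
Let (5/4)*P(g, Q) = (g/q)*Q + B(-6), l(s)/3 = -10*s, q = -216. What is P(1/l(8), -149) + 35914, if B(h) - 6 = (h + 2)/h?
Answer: 2327572651/64800 ≈ 35919.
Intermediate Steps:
B(h) = 6 + (2 + h)/h (B(h) = 6 + (h + 2)/h = 6 + (2 + h)/h)
l(s) = -30*s (l(s) = 3*(-10*s) = -30*s)
P(g, Q) = 16/3 - Q*g/270 (P(g, Q) = 4*((g/(-216))*Q + (7 + 2/(-6)))/5 = 4*((-g/216)*Q + (7 + 2*(-1/6)))/5 = 4*(-Q*g/216 + (7 - 1/3))/5 = 4*(-Q*g/216 + 20/3)/5 = 4*(20/3 - Q*g/216)/5 = 16/3 - Q*g/270)
P(1/l(8), -149) + 35914 = (16/3 - 1/270*(-149)/(-30*8)) + 35914 = (16/3 - 1/270*(-149)/(-240)) + 35914 = (16/3 - 1/270*(-149)*(-1/240)) + 35914 = (16/3 - 149/64800) + 35914 = 345451/64800 + 35914 = 2327572651/64800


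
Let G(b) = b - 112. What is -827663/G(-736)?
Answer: 827663/848 ≈ 976.02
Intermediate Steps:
G(b) = -112 + b
-827663/G(-736) = -827663/(-112 - 736) = -827663/(-848) = -827663*(-1/848) = 827663/848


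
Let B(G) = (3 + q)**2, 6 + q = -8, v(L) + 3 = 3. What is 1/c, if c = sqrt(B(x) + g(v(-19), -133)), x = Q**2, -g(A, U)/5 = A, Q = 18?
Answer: 1/11 ≈ 0.090909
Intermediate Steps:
v(L) = 0 (v(L) = -3 + 3 = 0)
g(A, U) = -5*A
x = 324 (x = 18**2 = 324)
q = -14 (q = -6 - 8 = -14)
B(G) = 121 (B(G) = (3 - 14)**2 = (-11)**2 = 121)
c = 11 (c = sqrt(121 - 5*0) = sqrt(121 + 0) = sqrt(121) = 11)
1/c = 1/11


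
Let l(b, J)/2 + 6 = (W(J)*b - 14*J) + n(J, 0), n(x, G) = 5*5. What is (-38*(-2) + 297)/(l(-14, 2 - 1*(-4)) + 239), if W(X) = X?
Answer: -373/59 ≈ -6.3220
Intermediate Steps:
n(x, G) = 25
l(b, J) = 38 - 28*J + 2*J*b (l(b, J) = -12 + 2*((J*b - 14*J) + 25) = -12 + 2*((-14*J + J*b) + 25) = -12 + 2*(25 - 14*J + J*b) = -12 + (50 - 28*J + 2*J*b) = 38 - 28*J + 2*J*b)
(-38*(-2) + 297)/(l(-14, 2 - 1*(-4)) + 239) = (-38*(-2) + 297)/((38 - 28*(2 - 1*(-4)) + 2*(2 - 1*(-4))*(-14)) + 239) = (76 + 297)/((38 - 28*(2 + 4) + 2*(2 + 4)*(-14)) + 239) = 373/((38 - 28*6 + 2*6*(-14)) + 239) = 373/((38 - 168 - 168) + 239) = 373/(-298 + 239) = 373/(-59) = 373*(-1/59) = -373/59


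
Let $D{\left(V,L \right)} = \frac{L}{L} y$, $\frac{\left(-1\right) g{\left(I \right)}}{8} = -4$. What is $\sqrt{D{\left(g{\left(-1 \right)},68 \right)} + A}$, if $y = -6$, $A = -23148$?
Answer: $i \sqrt{23154} \approx 152.16 i$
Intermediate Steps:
$g{\left(I \right)} = 32$ ($g{\left(I \right)} = \left(-8\right) \left(-4\right) = 32$)
$D{\left(V,L \right)} = -6$ ($D{\left(V,L \right)} = \frac{L}{L} \left(-6\right) = 1 \left(-6\right) = -6$)
$\sqrt{D{\left(g{\left(-1 \right)},68 \right)} + A} = \sqrt{-6 - 23148} = \sqrt{-23154} = i \sqrt{23154}$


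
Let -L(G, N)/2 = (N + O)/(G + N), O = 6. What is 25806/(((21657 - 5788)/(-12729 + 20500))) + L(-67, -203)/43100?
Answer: 1166832828554807/92333776500 ≈ 12637.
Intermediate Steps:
L(G, N) = -2*(6 + N)/(G + N) (L(G, N) = -2*(N + 6)/(G + N) = -2*(6 + N)/(G + N))
25806/(((21657 - 5788)/(-12729 + 20500))) + L(-67, -203)/43100 = 25806/(((21657 - 5788)/(-12729 + 20500))) + (2*(-6 - 1*(-203))/(-67 - 203))/43100 = 25806/((15869/7771)) + (2*(-6 + 203)/(-270))*(1/43100) = 25806/((15869*(1/7771))) + (2*(-1/270)*197)*(1/43100) = 25806/(15869/7771) - 197/135*1/43100 = 25806*(7771/15869) - 197/5818500 = 200538426/15869 - 197/5818500 = 1166832828554807/92333776500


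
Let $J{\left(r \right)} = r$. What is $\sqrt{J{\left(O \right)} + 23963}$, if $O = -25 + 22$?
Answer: $2 \sqrt{5990} \approx 154.79$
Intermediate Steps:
$O = -3$
$\sqrt{J{\left(O \right)} + 23963} = \sqrt{-3 + 23963} = \sqrt{23960} = 2 \sqrt{5990}$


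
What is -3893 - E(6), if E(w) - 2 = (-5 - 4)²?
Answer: -3976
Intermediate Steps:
E(w) = 83 (E(w) = 2 + (-5 - 4)² = 2 + (-9)² = 2 + 81 = 83)
-3893 - E(6) = -3893 - 1*83 = -3893 - 83 = -3976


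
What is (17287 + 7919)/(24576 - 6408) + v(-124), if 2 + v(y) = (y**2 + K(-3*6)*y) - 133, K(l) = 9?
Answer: 42774701/3028 ≈ 14126.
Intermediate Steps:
v(y) = -135 + y**2 + 9*y (v(y) = -2 + ((y**2 + 9*y) - 133) = -2 + (-133 + y**2 + 9*y) = -135 + y**2 + 9*y)
(17287 + 7919)/(24576 - 6408) + v(-124) = (17287 + 7919)/(24576 - 6408) + (-135 + (-124)**2 + 9*(-124)) = 25206/18168 + (-135 + 15376 - 1116) = 25206*(1/18168) + 14125 = 4201/3028 + 14125 = 42774701/3028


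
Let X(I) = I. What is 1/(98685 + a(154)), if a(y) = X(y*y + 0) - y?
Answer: 1/122247 ≈ 8.1802e-6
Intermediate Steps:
a(y) = y**2 - y (a(y) = (y*y + 0) - y = (y**2 + 0) - y = y**2 - y)
1/(98685 + a(154)) = 1/(98685 + 154*(-1 + 154)) = 1/(98685 + 154*153) = 1/(98685 + 23562) = 1/122247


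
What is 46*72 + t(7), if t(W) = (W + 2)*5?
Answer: 3357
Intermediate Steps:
t(W) = 10 + 5*W (t(W) = (2 + W)*5 = 10 + 5*W)
46*72 + t(7) = 46*72 + (10 + 5*7) = 3312 + (10 + 35) = 3312 + 45 = 3357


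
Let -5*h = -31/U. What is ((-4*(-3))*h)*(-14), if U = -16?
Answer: 651/10 ≈ 65.100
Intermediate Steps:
h = -31/80 (h = -(-31)/(5*(-16)) = -(-31)*(-1)/(5*16) = -⅕*31/16 = -31/80 ≈ -0.38750)
((-4*(-3))*h)*(-14) = (-4*(-3)*(-31/80))*(-14) = (12*(-31/80))*(-14) = -93/20*(-14) = 651/10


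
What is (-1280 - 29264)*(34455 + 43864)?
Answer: -2392175536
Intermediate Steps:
(-1280 - 29264)*(34455 + 43864) = -30544*78319 = -2392175536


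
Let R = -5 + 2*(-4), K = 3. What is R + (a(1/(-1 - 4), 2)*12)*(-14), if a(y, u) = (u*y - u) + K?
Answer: -569/5 ≈ -113.80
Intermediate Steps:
a(y, u) = 3 - u + u*y (a(y, u) = (u*y - u) + 3 = (-u + u*y) + 3 = 3 - u + u*y)
R = -13 (R = -5 - 8 = -13)
R + (a(1/(-1 - 4), 2)*12)*(-14) = -13 + ((3 - 1*2 + 2/(-1 - 4))*12)*(-14) = -13 + ((3 - 2 + 2/(-5))*12)*(-14) = -13 + ((3 - 2 + 2*(-1/5))*12)*(-14) = -13 + ((3 - 2 - 2/5)*12)*(-14) = -13 + ((3/5)*12)*(-14) = -13 + (36/5)*(-14) = -13 - 504/5 = -569/5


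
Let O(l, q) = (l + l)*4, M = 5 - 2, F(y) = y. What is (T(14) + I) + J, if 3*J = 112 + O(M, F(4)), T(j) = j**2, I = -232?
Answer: 28/3 ≈ 9.3333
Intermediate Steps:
M = 3
O(l, q) = 8*l (O(l, q) = (2*l)*4 = 8*l)
J = 136/3 (J = (112 + 8*3)/3 = (112 + 24)/3 = (1/3)*136 = 136/3 ≈ 45.333)
(T(14) + I) + J = (14**2 - 232) + 136/3 = (196 - 232) + 136/3 = -36 + 136/3 = 28/3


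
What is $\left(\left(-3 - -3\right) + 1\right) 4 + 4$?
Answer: $8$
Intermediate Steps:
$\left(\left(-3 - -3\right) + 1\right) 4 + 4 = \left(\left(-3 + 3\right) + 1\right) 4 + 4 = \left(0 + 1\right) 4 + 4 = 1 \cdot 4 + 4 = 4 + 4 = 8$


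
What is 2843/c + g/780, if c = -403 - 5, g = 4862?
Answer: -1499/2040 ≈ -0.73480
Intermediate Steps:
c = -408
2843/c + g/780 = 2843/(-408) + 4862/780 = 2843*(-1/408) + 4862*(1/780) = -2843/408 + 187/30 = -1499/2040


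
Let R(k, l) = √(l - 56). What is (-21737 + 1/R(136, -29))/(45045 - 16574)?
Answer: -21737/28471 - I*√85/2420035 ≈ -0.76348 - 3.8097e-6*I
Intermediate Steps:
R(k, l) = √(-56 + l)
(-21737 + 1/R(136, -29))/(45045 - 16574) = (-21737 + 1/(√(-56 - 29)))/(45045 - 16574) = (-21737 + 1/(√(-85)))/28471 = (-21737 + 1/(I*√85))*(1/28471) = (-21737 - I*√85/85)*(1/28471) = -21737/28471 - I*√85/2420035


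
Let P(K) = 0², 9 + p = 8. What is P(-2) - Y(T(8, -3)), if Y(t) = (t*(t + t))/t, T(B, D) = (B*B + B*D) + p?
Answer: -78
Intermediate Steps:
p = -1 (p = -9 + 8 = -1)
T(B, D) = -1 + B² + B*D (T(B, D) = (B*B + B*D) - 1 = (B² + B*D) - 1 = -1 + B² + B*D)
P(K) = 0
Y(t) = 2*t (Y(t) = (t*(2*t))/t = (2*t²)/t = 2*t)
P(-2) - Y(T(8, -3)) = 0 - 2*(-1 + 8² + 8*(-3)) = 0 - 2*(-1 + 64 - 24) = 0 - 2*39 = 0 - 1*78 = 0 - 78 = -78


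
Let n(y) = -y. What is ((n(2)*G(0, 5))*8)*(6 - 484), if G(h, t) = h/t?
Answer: 0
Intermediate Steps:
((n(2)*G(0, 5))*8)*(6 - 484) = (((-1*2)*(0/5))*8)*(6 - 484) = (-0/5*8)*(-478) = (-2*0*8)*(-478) = (0*8)*(-478) = 0*(-478) = 0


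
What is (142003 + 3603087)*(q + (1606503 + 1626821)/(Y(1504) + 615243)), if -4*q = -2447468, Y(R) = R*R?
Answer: 6593242426985293930/2877259 ≈ 2.2915e+12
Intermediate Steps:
Y(R) = R²
q = 611867 (q = -¼*(-2447468) = 611867)
(142003 + 3603087)*(q + (1606503 + 1626821)/(Y(1504) + 615243)) = (142003 + 3603087)*(611867 + (1606503 + 1626821)/(1504² + 615243)) = 3745090*(611867 + 3233324/(2262016 + 615243)) = 3745090*(611867 + 3233324/2877259) = 3745090*(1760503065877/2877259) = 6593242426985293930/2877259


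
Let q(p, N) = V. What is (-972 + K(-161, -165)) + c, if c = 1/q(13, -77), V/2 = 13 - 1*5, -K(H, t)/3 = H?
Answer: -7823/16 ≈ -488.94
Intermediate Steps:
K(H, t) = -3*H
V = 16 (V = 2*(13 - 1*5) = 2*(13 - 5) = 2*8 = 16)
q(p, N) = 16
c = 1/16 ≈ 0.062500
(-972 + K(-161, -165)) + c = (-972 - 3*(-161)) + 1/16 = (-972 + 483) + 1/16 = -489 + 1/16 = -7823/16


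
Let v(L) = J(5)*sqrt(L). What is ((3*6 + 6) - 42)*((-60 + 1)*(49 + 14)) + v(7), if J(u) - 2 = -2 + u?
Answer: 66906 + 5*sqrt(7) ≈ 66919.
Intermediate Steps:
J(u) = u (J(u) = 2 + (-2 + u) = u)
v(L) = 5*sqrt(L)
((3*6 + 6) - 42)*((-60 + 1)*(49 + 14)) + v(7) = ((3*6 + 6) - 42)*((-60 + 1)*(49 + 14)) + 5*sqrt(7) = ((18 + 6) - 42)*(-59*63) + 5*sqrt(7) = (24 - 42)*(-3717) + 5*sqrt(7) = -18*(-3717) + 5*sqrt(7) = 66906 + 5*sqrt(7)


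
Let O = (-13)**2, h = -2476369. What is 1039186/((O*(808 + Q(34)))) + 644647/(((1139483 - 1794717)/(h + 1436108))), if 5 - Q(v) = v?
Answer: 113332465536679/110734546 ≈ 1.0235e+6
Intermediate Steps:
Q(v) = 5 - v
O = 169
1039186/((O*(808 + Q(34)))) + 644647/(((1139483 - 1794717)/(h + 1436108))) = 1039186/((169*(808 + (5 - 1*34)))) + 644647/(((1139483 - 1794717)/(-2476369 + 1436108))) = 1039186/((169*(808 + (5 - 34)))) + 644647/((-655234/(-1040261))) = 1039186/((169*(808 - 29))) + 644647/((-655234*(-1/1040261))) = 1039186/((169*779)) + 644647/(655234/1040261) = 1039186/131651 + 644647*(1040261/655234) = 1039186*(1/131651) + 670601132867/655234 = 1334/169 + 670601132867/655234 = 113332465536679/110734546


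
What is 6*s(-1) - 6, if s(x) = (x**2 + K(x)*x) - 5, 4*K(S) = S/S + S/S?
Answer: -33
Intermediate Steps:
K(S) = 1/2 (K(S) = (S/S + S/S)/4 = (1 + 1)/4 = (1/4)*2 = 1/2)
s(x) = -5 + x**2 + x/2 (s(x) = (x**2 + x/2) - 5 = -5 + x**2 + x/2)
6*s(-1) - 6 = 6*(-5 + (-1)**2 + (1/2)*(-1)) - 6 = 6*(-5 + 1 - 1/2) - 6 = 6*(-9/2) - 6 = -27 - 6 = -33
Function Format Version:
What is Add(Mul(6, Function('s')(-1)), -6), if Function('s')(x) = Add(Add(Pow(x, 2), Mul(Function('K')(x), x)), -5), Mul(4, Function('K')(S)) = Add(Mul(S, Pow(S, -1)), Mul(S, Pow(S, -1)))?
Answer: -33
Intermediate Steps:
Function('K')(S) = Rational(1, 2) (Function('K')(S) = Mul(Rational(1, 4), Add(Mul(S, Pow(S, -1)), Mul(S, Pow(S, -1)))) = Mul(Rational(1, 4), Add(1, 1)) = Mul(Rational(1, 4), 2) = Rational(1, 2))
Function('s')(x) = Add(-5, Pow(x, 2), Mul(Rational(1, 2), x)) (Function('s')(x) = Add(Add(Pow(x, 2), Mul(Rational(1, 2), x)), -5) = Add(-5, Pow(x, 2), Mul(Rational(1, 2), x)))
Add(Mul(6, Function('s')(-1)), -6) = Add(Mul(6, Add(-5, Pow(-1, 2), Mul(Rational(1, 2), -1))), -6) = Add(Mul(6, Add(-5, 1, Rational(-1, 2))), -6) = Add(Mul(6, Rational(-9, 2)), -6) = Add(-27, -6) = -33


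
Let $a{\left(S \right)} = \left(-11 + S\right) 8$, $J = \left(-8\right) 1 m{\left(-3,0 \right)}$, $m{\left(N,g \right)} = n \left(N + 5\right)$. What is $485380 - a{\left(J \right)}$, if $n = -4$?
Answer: $484956$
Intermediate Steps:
$m{\left(N,g \right)} = -20 - 4 N$ ($m{\left(N,g \right)} = - 4 \left(N + 5\right) = - 4 \left(5 + N\right) = -20 - 4 N$)
$J = 64$ ($J = \left(-8\right) 1 \left(-20 - -12\right) = - 8 \left(-20 + 12\right) = \left(-8\right) \left(-8\right) = 64$)
$a{\left(S \right)} = -88 + 8 S$
$485380 - a{\left(J \right)} = 485380 - \left(-88 + 8 \cdot 64\right) = 485380 - \left(-88 + 512\right) = 485380 - 424 = 484956$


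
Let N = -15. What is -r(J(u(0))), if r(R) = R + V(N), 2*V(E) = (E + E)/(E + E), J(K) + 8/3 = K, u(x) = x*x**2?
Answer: 13/6 ≈ 2.1667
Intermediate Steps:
u(x) = x**3
J(K) = -8/3 + K
V(E) = 1/2 (V(E) = ((E + E)/(E + E))/2 = ((2*E)/((2*E)))/2 = ((2*E)*(1/(2*E)))/2 = (1/2)*1 = 1/2)
r(R) = 1/2 + R (r(R) = R + 1/2 = 1/2 + R)
-r(J(u(0))) = -(1/2 + (-8/3 + 0**3)) = -(1/2 + (-8/3 + 0)) = -(1/2 - 8/3) = -1*(-13/6) = 13/6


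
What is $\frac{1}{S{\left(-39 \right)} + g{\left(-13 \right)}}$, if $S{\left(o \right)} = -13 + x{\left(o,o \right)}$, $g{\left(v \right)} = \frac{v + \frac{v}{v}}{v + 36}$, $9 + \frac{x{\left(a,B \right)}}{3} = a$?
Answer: $- \frac{23}{3623} \approx -0.0063483$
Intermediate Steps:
$x{\left(a,B \right)} = -27 + 3 a$
$g{\left(v \right)} = \frac{1 + v}{36 + v}$ ($g{\left(v \right)} = \frac{v + 1}{36 + v} = \frac{1 + v}{36 + v}$)
$S{\left(o \right)} = -40 + 3 o$ ($S{\left(o \right)} = -13 + \left(-27 + 3 o\right) = -40 + 3 o$)
$\frac{1}{S{\left(-39 \right)} + g{\left(-13 \right)}} = \frac{1}{\left(-40 + 3 \left(-39\right)\right) + \frac{1 - 13}{36 - 13}} = \frac{1}{\left(-40 - 117\right) + \frac{1}{23} \left(-12\right)} = \frac{1}{-157 + \frac{1}{23} \left(-12\right)} = \frac{1}{-157 - \frac{12}{23}} = \frac{1}{- \frac{3623}{23}} = - \frac{23}{3623}$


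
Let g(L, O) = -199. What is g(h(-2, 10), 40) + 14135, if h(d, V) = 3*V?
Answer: 13936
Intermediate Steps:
g(h(-2, 10), 40) + 14135 = -199 + 14135 = 13936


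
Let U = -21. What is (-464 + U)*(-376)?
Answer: 182360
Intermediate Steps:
(-464 + U)*(-376) = (-464 - 21)*(-376) = -485*(-376) = 182360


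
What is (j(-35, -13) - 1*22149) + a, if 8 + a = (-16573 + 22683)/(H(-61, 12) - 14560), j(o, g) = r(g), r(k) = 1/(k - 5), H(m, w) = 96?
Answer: -1442185927/65088 ≈ -22157.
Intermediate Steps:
r(k) = 1/(-5 + k)
j(o, g) = 1/(-5 + g)
a = -60911/7232 (a = -8 + (-16573 + 22683)/(96 - 14560) = -8 + 6110/(-14464) = -8 + 6110*(-1/14464) = -8 - 3055/7232 = -60911/7232 ≈ -8.4224)
(j(-35, -13) - 1*22149) + a = (1/(-5 - 13) - 1*22149) - 60911/7232 = (1/(-18) - 22149) - 60911/7232 = (-1/18 - 22149) - 60911/7232 = -398683/18 - 60911/7232 = -1442185927/65088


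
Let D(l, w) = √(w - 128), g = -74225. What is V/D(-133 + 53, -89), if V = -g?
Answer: -74225*I*√217/217 ≈ -5038.7*I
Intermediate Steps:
V = 74225 (V = -1*(-74225) = 74225)
D(l, w) = √(-128 + w)
V/D(-133 + 53, -89) = 74225/(√(-128 - 89)) = 74225/(√(-217)) = 74225/((I*√217)) = 74225*(-I*√217/217) = -74225*I*√217/217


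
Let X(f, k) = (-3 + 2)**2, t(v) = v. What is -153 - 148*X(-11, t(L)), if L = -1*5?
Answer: -301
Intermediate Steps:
L = -5
X(f, k) = 1 (X(f, k) = (-1)**2 = 1)
-153 - 148*X(-11, t(L)) = -153 - 148*1 = -153 - 148 = -301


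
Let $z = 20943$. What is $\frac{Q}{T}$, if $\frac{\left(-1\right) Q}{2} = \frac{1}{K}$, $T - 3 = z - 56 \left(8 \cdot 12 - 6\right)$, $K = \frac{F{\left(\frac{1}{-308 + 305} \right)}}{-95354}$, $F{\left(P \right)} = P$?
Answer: $- \frac{95354}{2651} \approx -35.969$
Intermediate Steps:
$K = \frac{1}{286062}$ ($K = \frac{1}{\left(-308 + 305\right) \left(-95354\right)} = \frac{1}{-3} \left(- \frac{1}{95354}\right) = \left(- \frac{1}{3}\right) \left(- \frac{1}{95354}\right) = \frac{1}{286062} \approx 3.4957 \cdot 10^{-6}$)
$T = 15906$ ($T = 3 + \left(20943 - 56 \left(8 \cdot 12 - 6\right)\right) = 3 + \left(20943 - 56 \left(96 - 6\right)\right) = 3 + \left(20943 - 56 \cdot 90\right) = 3 + \left(20943 - 5040\right) = 3 + 15903 = 15906$)
$Q = -572124$ ($Q = - 2 \frac{1}{\frac{1}{286062}} = \left(-2\right) 286062 = -572124$)
$\frac{Q}{T} = - \frac{572124}{15906} = \left(-572124\right) \frac{1}{15906} = - \frac{95354}{2651}$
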